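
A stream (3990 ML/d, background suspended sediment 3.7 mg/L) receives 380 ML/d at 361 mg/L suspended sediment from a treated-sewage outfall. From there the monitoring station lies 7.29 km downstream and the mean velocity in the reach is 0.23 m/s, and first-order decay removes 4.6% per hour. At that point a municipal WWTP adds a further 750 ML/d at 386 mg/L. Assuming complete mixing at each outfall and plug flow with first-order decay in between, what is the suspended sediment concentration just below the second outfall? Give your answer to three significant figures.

76.1 mg/L

Conservation of mass: C = (3990·3.700 + 380.0·361.0) / 4370 = 151900/4370 = 34.77 mg/L; combined flow 4370 ML/d.
Travel time t = 7.29·1000 / 0.23 = 31700 s = 8.804 h.
4.6%/h lost → k = −ln(1 − 0.046) = 0.04709 h⁻¹.
Decay over the reach: 34.77·exp(−kt) = 34.77·0.6606 = 22.97 mg/L.
Second outfall: C = (4370·22.97 + 750.0·386.0)/5120 = 76.15 mg/L.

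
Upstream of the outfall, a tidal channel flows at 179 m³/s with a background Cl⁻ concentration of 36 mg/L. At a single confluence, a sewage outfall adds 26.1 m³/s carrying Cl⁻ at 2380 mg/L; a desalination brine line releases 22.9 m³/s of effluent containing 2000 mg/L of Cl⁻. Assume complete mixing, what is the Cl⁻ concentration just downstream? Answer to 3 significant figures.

502 mg/L

After mixing, C = (179.0·36.00 + 26.10·2380 + 22.90·2000) / 228.0 = 114400/228.0 = 501.6 mg/L.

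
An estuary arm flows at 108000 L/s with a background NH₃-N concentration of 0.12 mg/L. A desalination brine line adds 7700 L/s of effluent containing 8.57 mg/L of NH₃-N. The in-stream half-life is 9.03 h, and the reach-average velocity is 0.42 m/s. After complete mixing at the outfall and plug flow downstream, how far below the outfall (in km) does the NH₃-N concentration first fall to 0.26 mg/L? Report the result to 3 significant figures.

After mixing, C = (108000·0.1200 + 7700·8.570) / 115700 = 78950/115700 = 0.6824 mg/L.
Half-life 9.03 h → k = ln 2 / 9.03 = 0.07676 h⁻¹ = 1.842 d⁻¹.
Set 0.6824·exp(−k·t) = 0.26 → t = ln(0.6824/0.26)/k = 45250 s = 12.57 h.
Distance = v·t = 0.42·45250 = 19010 m = 19.01 km.

19.0 km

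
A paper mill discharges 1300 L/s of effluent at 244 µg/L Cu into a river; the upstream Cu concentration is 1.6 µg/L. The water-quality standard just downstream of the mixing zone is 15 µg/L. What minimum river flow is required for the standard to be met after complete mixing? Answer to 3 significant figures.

Set C_mix = 15: (Q·1.600 + 1300·244.0) / (Q + 1300) = 15
→ Q = 1300·(244.0 − 15)/(15 − 1.600) = 22220 L/s.

22200 L/s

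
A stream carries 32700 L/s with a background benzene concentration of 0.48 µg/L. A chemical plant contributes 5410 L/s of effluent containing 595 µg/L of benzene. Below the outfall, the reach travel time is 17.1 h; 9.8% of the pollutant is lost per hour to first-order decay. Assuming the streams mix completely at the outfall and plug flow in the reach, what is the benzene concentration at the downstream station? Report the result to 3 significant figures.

After mixing, C = (32700·0.4800 + 5410·595.0) / 38110 = 3235000/38110 = 84.88 µg/L.
9.8%/h lost → k = −ln(1 − 0.098) = 0.1031 h⁻¹.
Applying C = C₀e^(−kt): 84.88 × 0.1714 = 14.55 µg/L.

14.5 µg/L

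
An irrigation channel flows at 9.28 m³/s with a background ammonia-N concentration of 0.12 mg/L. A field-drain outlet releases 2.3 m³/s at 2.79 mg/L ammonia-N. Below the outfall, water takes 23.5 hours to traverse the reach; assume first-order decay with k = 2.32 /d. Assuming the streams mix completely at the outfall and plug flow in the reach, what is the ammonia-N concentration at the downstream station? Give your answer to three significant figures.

0.0671 mg/L

Conservation of mass: C = (9.280·0.1200 + 2.300·2.790) / 11.58 = 7.531/11.58 = 0.6503 mg/L.
First-order decay: C = 0.6503·exp(−k·t) = 0.6503·0.1031 = 0.06707 mg/L.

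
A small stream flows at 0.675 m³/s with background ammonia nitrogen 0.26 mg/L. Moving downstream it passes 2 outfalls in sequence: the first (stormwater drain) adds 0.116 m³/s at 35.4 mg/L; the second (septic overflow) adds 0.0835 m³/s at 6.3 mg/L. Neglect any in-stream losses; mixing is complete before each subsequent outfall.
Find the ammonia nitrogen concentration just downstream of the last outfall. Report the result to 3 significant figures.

Outfall 1: combined Q = 0.7910 m³/s; C = (0.6750·0.2600 + 0.1160·35.40)/0.7910 = 5.413 mg/L.
Outfall 2: combined Q = 0.8745 m³/s; C = (0.7910·5.413 + 0.08350·6.300)/0.8745 = 5.498 mg/L.

5.50 mg/L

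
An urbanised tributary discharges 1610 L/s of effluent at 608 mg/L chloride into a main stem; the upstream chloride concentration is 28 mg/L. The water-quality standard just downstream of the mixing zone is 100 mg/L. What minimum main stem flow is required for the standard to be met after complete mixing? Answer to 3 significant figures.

Set C_mix = 100: (Q·28.00 + 1610·608.0) / (Q + 1610) = 100
→ Q = 1610·(608.0 − 100)/(100 − 28.00) = 11360 L/s.

11400 L/s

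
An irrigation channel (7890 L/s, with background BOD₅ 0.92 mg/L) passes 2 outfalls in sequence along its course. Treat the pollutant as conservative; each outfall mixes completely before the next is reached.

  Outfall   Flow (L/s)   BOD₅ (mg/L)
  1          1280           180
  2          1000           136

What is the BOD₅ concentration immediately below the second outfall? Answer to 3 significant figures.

36.7 mg/L

After outfall 1: Q = 7890 + 1280 = 9170 L/s; C = (7890·0.9200 + 1280·180.0)/9170 = 25.92 mg/L.
After outfall 2: Q = 9170 + 1000 = 10170 L/s; C = (9170·25.92 + 1000·136.0)/10170 = 36.74 mg/L.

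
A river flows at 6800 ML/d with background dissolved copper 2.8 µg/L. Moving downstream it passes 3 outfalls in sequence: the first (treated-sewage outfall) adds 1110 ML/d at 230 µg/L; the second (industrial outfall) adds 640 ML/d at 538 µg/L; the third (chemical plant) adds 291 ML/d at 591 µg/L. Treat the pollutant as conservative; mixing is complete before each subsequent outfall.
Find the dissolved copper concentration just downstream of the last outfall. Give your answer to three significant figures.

89.4 µg/L

Outfall 1: combined Q = 7910 ML/d; C = (6800·2.800 + 1110·230.0)/7910 = 34.68 µg/L.
Outfall 2: combined Q = 8550 ML/d; C = (7910·34.68 + 640.0·538.0)/8550 = 72.36 µg/L.
Outfall 3: combined Q = 8841 ML/d; C = (8550·72.36 + 291.0·591.0)/8841 = 89.43 µg/L.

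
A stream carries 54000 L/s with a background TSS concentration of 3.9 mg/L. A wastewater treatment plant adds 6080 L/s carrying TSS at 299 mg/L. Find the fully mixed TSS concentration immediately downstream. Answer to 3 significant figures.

Mass balance: C = (54000·3.900 + 6080·299.0) / 60080 = 2029000/60080 = 33.76 mg/L.

33.8 mg/L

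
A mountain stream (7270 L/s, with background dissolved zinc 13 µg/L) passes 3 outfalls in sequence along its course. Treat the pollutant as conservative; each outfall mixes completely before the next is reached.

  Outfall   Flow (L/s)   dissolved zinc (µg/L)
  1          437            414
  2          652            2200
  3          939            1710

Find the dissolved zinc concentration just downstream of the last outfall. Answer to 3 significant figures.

After outfall 1: Q = 7270 + 437.0 = 7707 L/s; C = (7270·13.00 + 437.0·414.0)/7707 = 35.74 µg/L.
After outfall 2: Q = 7707 + 652.0 = 8359 L/s; C = (7707·35.74 + 652.0·2200)/8359 = 204.5 µg/L.
After outfall 3: Q = 8359 + 939.0 = 9298 L/s; C = (8359·204.5 + 939.0·1710)/9298 = 356.6 µg/L.

357 µg/L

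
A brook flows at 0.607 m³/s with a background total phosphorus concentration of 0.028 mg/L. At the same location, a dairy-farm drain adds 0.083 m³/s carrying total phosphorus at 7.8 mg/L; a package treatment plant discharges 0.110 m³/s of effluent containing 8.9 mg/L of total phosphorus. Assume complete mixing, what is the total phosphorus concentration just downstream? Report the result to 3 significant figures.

2.05 mg/L

Mixed concentration C = ΣQC/ΣQ = (0.6070·0.02800 + 0.08300·7.800 + 0.1100·8.900) / 0.8000 = 1.643/0.8000 = 2.054 mg/L.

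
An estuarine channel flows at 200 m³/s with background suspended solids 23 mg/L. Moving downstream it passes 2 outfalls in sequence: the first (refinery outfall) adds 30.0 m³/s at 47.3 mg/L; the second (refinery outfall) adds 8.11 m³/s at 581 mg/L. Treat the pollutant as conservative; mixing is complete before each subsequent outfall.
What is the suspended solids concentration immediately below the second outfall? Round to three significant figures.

45.1 mg/L

After outfall 1: Q = 200.0 + 30.00 = 230.0 m³/s; C = (200.0·23.00 + 30.00·47.30)/230.0 = 26.17 mg/L.
After outfall 2: Q = 230.0 + 8.110 = 238.1 m³/s; C = (230.0·26.17 + 8.110·581.0)/238.1 = 45.07 mg/L.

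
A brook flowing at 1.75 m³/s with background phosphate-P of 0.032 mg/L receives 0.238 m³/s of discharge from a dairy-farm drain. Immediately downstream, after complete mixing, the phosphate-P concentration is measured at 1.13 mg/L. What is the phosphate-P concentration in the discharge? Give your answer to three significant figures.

Mass balance: 1.750·0.03200 + 0.2380·Cₑ = 1.988·1.130
→ Cₑ = (1.988·1.130 − 1.750·0.03200) / 0.2380 = 9.204 mg/L.

9.20 mg/L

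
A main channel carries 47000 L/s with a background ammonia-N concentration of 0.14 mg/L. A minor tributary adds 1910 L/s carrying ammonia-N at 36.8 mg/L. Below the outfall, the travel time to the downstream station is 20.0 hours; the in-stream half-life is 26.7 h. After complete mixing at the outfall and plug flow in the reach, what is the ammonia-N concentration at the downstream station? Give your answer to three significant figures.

0.935 mg/L

After mixing, C = (47000·0.1400 + 1910·36.80) / 48910 = 76870/48910 = 1.572 mg/L.
Half-life 26.7 h → k = ln 2 / 26.7 = 0.02596 h⁻¹ = 0.6231 d⁻¹.
After decay, C = 1.572 × e^(−kt) = 1.572 × 0.5950 = 0.9351 mg/L.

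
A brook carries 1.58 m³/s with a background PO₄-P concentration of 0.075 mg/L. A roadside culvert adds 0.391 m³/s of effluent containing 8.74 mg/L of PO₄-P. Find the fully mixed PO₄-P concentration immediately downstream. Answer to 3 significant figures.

Conservation of mass: C = (1.580·0.07500 + 0.3910·8.740) / 1.971 = 3.536/1.971 = 1.794 mg/L.

1.79 mg/L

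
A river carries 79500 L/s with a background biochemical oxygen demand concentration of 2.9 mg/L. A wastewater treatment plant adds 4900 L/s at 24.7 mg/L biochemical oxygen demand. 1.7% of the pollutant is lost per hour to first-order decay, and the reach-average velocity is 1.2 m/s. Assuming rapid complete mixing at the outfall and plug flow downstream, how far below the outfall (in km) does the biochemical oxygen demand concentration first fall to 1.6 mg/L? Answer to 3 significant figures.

241 km

Flow-weighted average: C = (79500·2.900 + 4900·24.70) / 84400 = 351600/84400 = 4.166 mg/L.
1.7%/h lost → k = −ln(1 − 0.017) = 0.01715 h⁻¹.
Set 4.166·exp(−k·t) = 1.6 → t = ln(4.166/1.6)/k = 200900 s = 55.81 h.
Distance = v·t = 1.2·200900 = 241100 m = 241.1 km.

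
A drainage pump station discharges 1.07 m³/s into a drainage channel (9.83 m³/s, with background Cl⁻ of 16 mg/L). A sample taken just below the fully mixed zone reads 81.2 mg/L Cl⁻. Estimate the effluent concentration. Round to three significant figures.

680 mg/L

Mass balance: 9.830·16.00 + 1.070·Cₑ = 10.90·81.20
→ Cₑ = (10.90·81.20 − 9.830·16.00) / 1.070 = 680.2 mg/L.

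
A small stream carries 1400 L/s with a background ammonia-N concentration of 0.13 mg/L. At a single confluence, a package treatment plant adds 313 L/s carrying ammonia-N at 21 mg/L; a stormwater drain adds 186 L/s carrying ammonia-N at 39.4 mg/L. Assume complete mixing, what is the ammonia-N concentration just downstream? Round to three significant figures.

7.42 mg/L

Mass balance: C = (1400·0.1300 + 313.0·21.00 + 186.0·39.40) / 1899 = 14080/1899 = 7.416 mg/L.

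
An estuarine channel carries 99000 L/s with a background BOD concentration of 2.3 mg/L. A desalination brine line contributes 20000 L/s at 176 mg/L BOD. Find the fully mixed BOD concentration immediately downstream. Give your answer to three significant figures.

31.5 mg/L

Flow-weighted average: C = (99000·2.300 + 20000·176.0) / 119000 = 3748000/119000 = 31.49 mg/L.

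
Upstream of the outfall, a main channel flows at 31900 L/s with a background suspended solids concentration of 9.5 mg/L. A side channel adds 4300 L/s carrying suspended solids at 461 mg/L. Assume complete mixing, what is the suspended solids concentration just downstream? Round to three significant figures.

63.1 mg/L

Mass balance: C = (31900·9.500 + 4300·461.0) / 36200 = 2285000/36200 = 63.13 mg/L.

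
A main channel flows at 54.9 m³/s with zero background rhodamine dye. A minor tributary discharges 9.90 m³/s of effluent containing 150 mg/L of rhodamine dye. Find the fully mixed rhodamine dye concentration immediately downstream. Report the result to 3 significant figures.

22.9 mg/L

After mixing, C = (54.90·0 + 9.900·150.0) / 64.80 = 1485/64.80 = 22.92 mg/L.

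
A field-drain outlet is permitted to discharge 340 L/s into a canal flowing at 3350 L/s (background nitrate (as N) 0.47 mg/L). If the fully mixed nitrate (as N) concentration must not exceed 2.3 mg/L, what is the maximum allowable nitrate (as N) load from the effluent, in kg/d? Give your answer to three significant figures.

Mass balance at the limit: 3350·0.4700 + 340.0·Cₑ = 3690·2.3 → Cₑ = 20.33 mg/L.
340.0 L/s = 0.3400 m³/s. Load = 0.3400 m³/s × 20.33 g/m³ × 86 400 s/d = 597.2 kg/d.

597 kg/d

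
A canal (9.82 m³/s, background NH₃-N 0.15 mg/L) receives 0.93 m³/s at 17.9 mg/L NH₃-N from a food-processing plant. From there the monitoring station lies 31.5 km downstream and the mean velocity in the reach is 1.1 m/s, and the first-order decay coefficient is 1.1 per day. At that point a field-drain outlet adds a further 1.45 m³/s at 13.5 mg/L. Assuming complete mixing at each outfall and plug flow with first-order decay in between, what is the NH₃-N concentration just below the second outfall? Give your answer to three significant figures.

Conservation of mass: C = (9.820·0.1500 + 0.9300·17.90) / 10.75 = 18.12/10.75 = 1.686 mg/L; combined flow 10.75 m³/s.
Travel time t = 31.5·1000 / 1.1 = 28640 s = 7.955 h.
After decay, C = 1.686 × e^(−kt) = 1.686 × 0.6945 = 1.171 mg/L.
At the second outfall, C = (10.75·1.171 + 1.450·13.50) / (10.75 + 1.450) = 2.636 mg/L.

2.64 mg/L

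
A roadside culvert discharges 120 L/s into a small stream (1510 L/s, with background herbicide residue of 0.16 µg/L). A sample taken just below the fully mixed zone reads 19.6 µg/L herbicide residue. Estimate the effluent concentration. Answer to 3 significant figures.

Mass balance: 1510·0.1600 + 120.0·Cₑ = 1630·19.60
→ Cₑ = (1630·19.60 − 1510·0.1600) / 120.0 = 264.2 µg/L.

264 µg/L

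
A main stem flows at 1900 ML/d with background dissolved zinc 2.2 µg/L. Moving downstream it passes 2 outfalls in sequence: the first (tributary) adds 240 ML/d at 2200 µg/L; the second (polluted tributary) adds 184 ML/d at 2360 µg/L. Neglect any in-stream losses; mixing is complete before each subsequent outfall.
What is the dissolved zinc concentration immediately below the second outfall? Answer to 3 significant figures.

Below outfall 1: Q → 2140 ML/d, C = (1900·2.200 + 240.0·2200)/2140 = 248.7 µg/L.
Below outfall 2: Q → 2324 ML/d, C = (2140·248.7 + 184.0·2360)/2324 = 415.8 µg/L.

416 µg/L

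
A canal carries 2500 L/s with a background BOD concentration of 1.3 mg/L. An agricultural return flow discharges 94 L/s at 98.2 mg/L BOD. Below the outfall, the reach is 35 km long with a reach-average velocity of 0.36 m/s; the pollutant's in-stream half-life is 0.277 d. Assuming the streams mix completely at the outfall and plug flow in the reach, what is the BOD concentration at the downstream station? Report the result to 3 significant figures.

After mixing, C = (2500·1.300 + 94.00·98.20) / 2594 = 12480/2594 = 4.811 mg/L.
Travel time t = 35·1000 / 0.36 = 97220 s = 27.01 h.
Half-life 0.277 d → k = ln 2 / 0.277 = 2.502 d⁻¹.
Applying C = C₀e^(−kt): 4.811 × 0.05986 = 0.2880 mg/L.

0.288 mg/L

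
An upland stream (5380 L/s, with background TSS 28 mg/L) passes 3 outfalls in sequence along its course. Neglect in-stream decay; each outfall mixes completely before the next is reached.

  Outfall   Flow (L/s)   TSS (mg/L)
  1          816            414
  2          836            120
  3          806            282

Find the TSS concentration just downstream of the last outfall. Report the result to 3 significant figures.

Outfall 1: combined Q = 6196 L/s; C = (5380·28.00 + 816.0·414.0)/6196 = 78.84 mg/L.
Outfall 2: combined Q = 7032 L/s; C = (6196·78.84 + 836.0·120.0)/7032 = 83.73 mg/L.
Outfall 3: combined Q = 7838 L/s; C = (7032·83.73 + 806.0·282.0)/7838 = 104.1 mg/L.

104 mg/L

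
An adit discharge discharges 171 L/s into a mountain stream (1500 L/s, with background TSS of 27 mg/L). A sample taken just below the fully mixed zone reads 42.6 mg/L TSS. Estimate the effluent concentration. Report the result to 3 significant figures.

Mass balance: 1500·27.00 + 171.0·Cₑ = 1671·42.60
→ Cₑ = (1671·42.60 − 1500·27.00) / 171.0 = 179.4 mg/L.

179 mg/L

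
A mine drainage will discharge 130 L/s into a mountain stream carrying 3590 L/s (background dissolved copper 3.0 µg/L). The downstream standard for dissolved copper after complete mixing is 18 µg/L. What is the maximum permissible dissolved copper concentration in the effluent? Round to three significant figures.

432 µg/L

At the limit, (Qr·Cr + Qe·Cₑ)/(Qr + Qe) = 18:
Cₑ = (3720·18 − 3590·3.000) / 130.0 = 432.2 µg/L.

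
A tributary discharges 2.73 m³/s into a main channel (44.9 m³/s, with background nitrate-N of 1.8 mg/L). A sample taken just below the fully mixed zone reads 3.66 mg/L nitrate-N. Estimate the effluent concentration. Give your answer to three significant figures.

34.3 mg/L

Mass balance: 44.90·1.800 + 2.730·Cₑ = 47.63·3.660
→ Cₑ = (47.63·3.660 − 44.90·1.800) / 2.730 = 34.25 mg/L.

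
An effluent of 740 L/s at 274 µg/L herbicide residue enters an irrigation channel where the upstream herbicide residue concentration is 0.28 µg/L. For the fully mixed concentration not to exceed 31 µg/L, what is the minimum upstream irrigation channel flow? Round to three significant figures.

5850 L/s

Set C_mix = 31: (Q·0.2800 + 740.0·274.0) / (Q + 740.0) = 31
→ Q = 740.0·(274.0 − 31)/(31 − 0.2800) = 5854 L/s.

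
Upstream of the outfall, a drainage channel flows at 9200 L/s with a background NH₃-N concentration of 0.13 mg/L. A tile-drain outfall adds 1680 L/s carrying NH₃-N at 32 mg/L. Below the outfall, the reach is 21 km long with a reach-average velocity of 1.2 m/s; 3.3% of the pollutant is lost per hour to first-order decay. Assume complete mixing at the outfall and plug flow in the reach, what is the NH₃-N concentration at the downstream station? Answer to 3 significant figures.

After mixing, C = (9200·0.1300 + 1680·32.00) / 10880 = 54960/10880 = 5.051 mg/L.
Travel time t = 21·1000 / 1.2 = 17500 s = 4.861 h.
3.3%/h lost → k = −ln(1 − 0.033) = 0.03356 h⁻¹.
Decay over the reach: 5.051·exp(−kt) = 5.051·0.8495 = 4.291 mg/L.

4.29 mg/L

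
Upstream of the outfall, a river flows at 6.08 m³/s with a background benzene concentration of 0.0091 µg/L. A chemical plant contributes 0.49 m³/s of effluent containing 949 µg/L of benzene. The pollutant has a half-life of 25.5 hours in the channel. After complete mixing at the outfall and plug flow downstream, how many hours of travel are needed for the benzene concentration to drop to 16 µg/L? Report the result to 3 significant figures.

After mixing, C = (6.080·0.009100 + 0.4900·949.0) / 6.570 = 465.1/6.570 = 70.79 µg/L.
Half-life 25.5 h → k = ln 2 / 25.5 = 0.02718 h⁻¹ = 0.6524 d⁻¹.
70.79·exp(−k·t) = 16 → t = ln(70.79/16)/k = 196900 s = 54.71 h.

54.7 h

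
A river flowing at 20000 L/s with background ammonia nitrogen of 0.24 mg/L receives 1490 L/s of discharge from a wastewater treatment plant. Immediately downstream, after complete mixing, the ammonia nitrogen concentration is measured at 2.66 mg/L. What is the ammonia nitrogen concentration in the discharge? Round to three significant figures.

35.1 mg/L

Mass balance: 20000·0.2400 + 1490·Cₑ = 21490·2.660
→ Cₑ = (21490·2.660 − 20000·0.2400) / 1490 = 35.14 mg/L.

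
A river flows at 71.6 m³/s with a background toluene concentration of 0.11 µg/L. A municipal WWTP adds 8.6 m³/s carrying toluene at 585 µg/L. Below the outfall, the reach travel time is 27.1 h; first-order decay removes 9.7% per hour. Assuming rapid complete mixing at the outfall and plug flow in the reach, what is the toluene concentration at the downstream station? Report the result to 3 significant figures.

Conservation of mass: C = (71.60·0.1100 + 8.600·585.0) / 80.20 = 5039/80.20 = 62.83 µg/L.
9.7%/h lost → k = −ln(1 − 0.097) = 0.1020 h⁻¹.
Decay over the reach: 62.83·exp(−kt) = 62.83·0.06297 = 3.956 µg/L.

3.96 µg/L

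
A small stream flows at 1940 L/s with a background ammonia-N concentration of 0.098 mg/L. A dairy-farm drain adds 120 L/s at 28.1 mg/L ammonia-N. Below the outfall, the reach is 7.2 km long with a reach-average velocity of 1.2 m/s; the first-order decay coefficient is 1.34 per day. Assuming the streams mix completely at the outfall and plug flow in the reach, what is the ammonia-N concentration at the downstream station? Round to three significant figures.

1.58 mg/L

Mass balance: C = (1940·0.09800 + 120.0·28.10) / 2060 = 3562/2060 = 1.729 mg/L.
Travel time t = 7.2·1000 / 1.2 = 6000 s = 1.667 h.
First-order decay: C = 1.729·exp(−k·t) = 1.729·0.9111 = 1.576 mg/L.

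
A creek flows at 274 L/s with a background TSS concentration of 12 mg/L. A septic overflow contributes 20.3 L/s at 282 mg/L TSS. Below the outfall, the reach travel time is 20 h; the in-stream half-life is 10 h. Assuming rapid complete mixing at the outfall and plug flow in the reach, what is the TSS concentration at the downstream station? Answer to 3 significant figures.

7.66 mg/L

Flow-weighted average: C = (274.0·12.00 + 20.30·282.0) / 294.3 = 9013/294.3 = 30.62 mg/L.
Half-life 10 h → k = ln 2 / 10 = 0.06931 h⁻¹ = 1.664 d⁻¹.
After decay, C = 30.62 × e^(−kt) = 30.62 × 0.2500 = 7.656 mg/L.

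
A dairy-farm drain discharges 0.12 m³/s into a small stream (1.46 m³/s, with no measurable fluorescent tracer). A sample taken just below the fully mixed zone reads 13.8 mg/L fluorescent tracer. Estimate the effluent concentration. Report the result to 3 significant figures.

182 mg/L

Mass balance: 1.460·0 + 0.1200·Cₑ = 1.580·13.80
→ Cₑ = (1.580·13.80 − 1.460·0) / 0.1200 = 181.7 mg/L.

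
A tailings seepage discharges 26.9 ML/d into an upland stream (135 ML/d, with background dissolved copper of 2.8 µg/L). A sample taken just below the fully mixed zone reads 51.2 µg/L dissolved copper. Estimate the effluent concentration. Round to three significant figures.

Mass balance: 135.0·2.800 + 26.90·Cₑ = 161.9·51.20
→ Cₑ = (161.9·51.20 − 135.0·2.800) / 26.90 = 294.1 µg/L.

294 µg/L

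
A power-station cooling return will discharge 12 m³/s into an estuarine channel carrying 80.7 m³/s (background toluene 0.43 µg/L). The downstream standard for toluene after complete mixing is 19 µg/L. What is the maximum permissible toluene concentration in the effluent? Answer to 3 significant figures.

144 µg/L

At the limit, (Qr·Cr + Qe·Cₑ)/(Qr + Qe) = 19:
Cₑ = (92.70·19 − 80.70·0.4300) / 12.00 = 143.9 µg/L.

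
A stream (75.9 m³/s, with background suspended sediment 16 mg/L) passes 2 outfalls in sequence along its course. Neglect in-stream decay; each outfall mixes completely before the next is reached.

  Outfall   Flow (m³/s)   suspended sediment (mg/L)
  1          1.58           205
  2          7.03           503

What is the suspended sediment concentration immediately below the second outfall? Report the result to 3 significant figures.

Outfall 1: combined Q = 77.48 m³/s; C = (75.90·16.00 + 1.580·205.0)/77.48 = 19.85 mg/L.
Outfall 2: combined Q = 84.51 m³/s; C = (77.48·19.85 + 7.030·503.0)/84.51 = 60.04 mg/L.

60.0 mg/L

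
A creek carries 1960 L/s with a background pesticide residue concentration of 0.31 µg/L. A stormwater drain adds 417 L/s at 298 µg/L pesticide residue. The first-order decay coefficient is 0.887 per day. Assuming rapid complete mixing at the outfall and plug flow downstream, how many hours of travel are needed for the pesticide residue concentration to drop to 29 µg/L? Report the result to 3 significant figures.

16.1 h

Flow-weighted average: C = (1960·0.3100 + 417.0·298.0) / 2377 = 124900/2377 = 52.53 µg/L.
52.53·exp(−k·t) = 29 → t = ln(52.53/29)/k = 57880 s = 16.08 h.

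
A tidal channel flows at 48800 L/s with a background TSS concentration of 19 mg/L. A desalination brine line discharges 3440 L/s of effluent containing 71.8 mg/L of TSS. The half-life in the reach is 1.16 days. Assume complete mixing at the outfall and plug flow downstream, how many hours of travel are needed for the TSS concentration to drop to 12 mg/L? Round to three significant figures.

25.2 h

Conservation of mass: C = (48800·19.00 + 3440·71.80) / 52240 = 1174000/52240 = 22.48 mg/L.
Half-life 1.16 d → k = ln 2 / 1.16 = 0.5975 d⁻¹.
22.48·exp(−k·t) = 12 → t = ln(22.48/12)/k = 90740 s = 25.21 h.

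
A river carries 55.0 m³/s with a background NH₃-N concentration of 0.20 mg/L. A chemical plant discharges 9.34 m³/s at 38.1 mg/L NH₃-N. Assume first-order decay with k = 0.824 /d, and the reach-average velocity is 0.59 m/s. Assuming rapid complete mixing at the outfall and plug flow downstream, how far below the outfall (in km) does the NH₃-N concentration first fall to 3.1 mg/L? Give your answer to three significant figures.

37.7 km

Mass balance: C = (55.00·0.2000 + 9.340·38.10) / 64.34 = 366.9/64.34 = 5.702 mg/L.
Set 5.702·exp(−k·t) = 3.1 → t = ln(5.702/3.1)/k = 63900 s = 17.75 h.
Distance = v·t = 0.59·63900 = 37700 m = 37.70 km.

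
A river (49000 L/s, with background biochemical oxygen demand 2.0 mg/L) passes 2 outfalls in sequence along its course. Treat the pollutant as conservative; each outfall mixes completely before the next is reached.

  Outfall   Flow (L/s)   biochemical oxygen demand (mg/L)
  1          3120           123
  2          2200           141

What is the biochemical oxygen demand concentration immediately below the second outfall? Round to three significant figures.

Outfall 1: combined Q = 52120 L/s; C = (49000·2.000 + 3120·123.0)/52120 = 9.243 mg/L.
Outfall 2: combined Q = 54320 L/s; C = (52120·9.243 + 2200·141.0)/54320 = 14.58 mg/L.

14.6 mg/L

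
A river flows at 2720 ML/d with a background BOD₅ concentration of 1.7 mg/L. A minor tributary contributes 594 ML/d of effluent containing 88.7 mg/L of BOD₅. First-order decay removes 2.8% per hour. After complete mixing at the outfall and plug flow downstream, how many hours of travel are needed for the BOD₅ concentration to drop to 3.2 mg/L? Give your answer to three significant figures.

59.4 h

Mass balance: C = (2720·1.700 + 594.0·88.70) / 3314 = 57310/3314 = 17.29 mg/L.
2.8%/h lost → k = −ln(1 − 0.028) = 0.02840 h⁻¹.
17.29·exp(−k·t) = 3.2 → t = ln(17.29/3.2)/k = 213900 s = 59.41 h.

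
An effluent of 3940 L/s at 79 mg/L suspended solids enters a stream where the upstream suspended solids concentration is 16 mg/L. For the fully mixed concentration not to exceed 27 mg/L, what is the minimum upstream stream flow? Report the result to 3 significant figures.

Set C_mix = 27: (Q·16.00 + 3940·79.00) / (Q + 3940) = 27
→ Q = 3940·(79.00 − 27)/(27 − 16.00) = 18630 L/s.

18600 L/s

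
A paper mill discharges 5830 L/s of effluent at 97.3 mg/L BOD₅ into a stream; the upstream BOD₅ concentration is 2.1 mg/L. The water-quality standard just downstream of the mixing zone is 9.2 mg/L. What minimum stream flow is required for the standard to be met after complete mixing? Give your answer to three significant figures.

72300 L/s

Set C_mix = 9.2: (Q·2.100 + 5830·97.30) / (Q + 5830) = 9.2
→ Q = 5830·(97.30 − 9.2)/(9.2 − 2.100) = 72340 L/s.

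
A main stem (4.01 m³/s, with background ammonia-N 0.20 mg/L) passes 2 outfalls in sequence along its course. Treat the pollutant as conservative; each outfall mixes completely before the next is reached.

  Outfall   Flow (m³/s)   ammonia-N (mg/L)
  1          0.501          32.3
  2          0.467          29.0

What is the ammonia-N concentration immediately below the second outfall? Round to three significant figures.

6.13 mg/L

Below outfall 1: Q → 4.511 m³/s, C = (4.010·0.2000 + 0.5010·32.30)/4.511 = 3.765 mg/L.
Below outfall 2: Q → 4.978 m³/s, C = (4.511·3.765 + 0.4670·29.00)/4.978 = 6.132 mg/L.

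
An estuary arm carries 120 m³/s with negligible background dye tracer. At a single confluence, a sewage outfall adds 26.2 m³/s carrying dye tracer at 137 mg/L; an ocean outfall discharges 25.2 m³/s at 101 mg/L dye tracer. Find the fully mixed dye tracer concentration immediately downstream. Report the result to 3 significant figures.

Mixed concentration C = ΣQC/ΣQ = (120.0·0 + 26.20·137.0 + 25.20·101.0) / 171.4 = 6135/171.4 = 35.79 mg/L.

35.8 mg/L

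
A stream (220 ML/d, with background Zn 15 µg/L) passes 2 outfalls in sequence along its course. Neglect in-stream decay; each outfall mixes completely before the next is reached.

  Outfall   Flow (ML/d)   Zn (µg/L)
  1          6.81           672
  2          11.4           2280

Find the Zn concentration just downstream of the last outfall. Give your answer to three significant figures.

142 µg/L

Outfall 1: combined Q = 226.8 ML/d; C = (220.0·15.00 + 6.810·672.0)/226.8 = 34.73 µg/L.
Outfall 2: combined Q = 238.2 ML/d; C = (226.8·34.73 + 11.40·2280)/238.2 = 142.2 µg/L.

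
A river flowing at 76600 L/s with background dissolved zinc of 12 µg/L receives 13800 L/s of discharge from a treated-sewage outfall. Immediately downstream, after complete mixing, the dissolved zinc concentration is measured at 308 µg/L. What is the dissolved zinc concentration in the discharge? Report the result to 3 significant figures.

Mass balance: 76600·12.00 + 13800·Cₑ = 90400·308.0
→ Cₑ = (90400·308.0 − 76600·12.00) / 13800 = 1951 µg/L.

1950 µg/L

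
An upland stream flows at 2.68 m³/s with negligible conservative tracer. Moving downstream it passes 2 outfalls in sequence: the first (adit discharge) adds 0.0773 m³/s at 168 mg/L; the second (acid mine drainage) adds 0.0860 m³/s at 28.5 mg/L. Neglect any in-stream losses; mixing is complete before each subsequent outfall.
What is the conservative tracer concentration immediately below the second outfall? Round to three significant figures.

5.43 mg/L

Below outfall 1: Q → 2.757 m³/s, C = (2.680·0 + 0.07730·168.0)/2.757 = 4.710 mg/L.
Below outfall 2: Q → 2.843 m³/s, C = (2.757·4.710 + 0.08600·28.50)/2.843 = 5.429 mg/L.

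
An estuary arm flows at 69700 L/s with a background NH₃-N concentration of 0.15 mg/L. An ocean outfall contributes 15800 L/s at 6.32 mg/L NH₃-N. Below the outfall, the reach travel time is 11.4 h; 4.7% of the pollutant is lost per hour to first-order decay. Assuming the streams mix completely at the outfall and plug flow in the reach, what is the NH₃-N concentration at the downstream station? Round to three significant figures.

Mixed concentration C = ΣQC/ΣQ = (69700·0.1500 + 15800·6.320) / 85500 = 110300/85500 = 1.290 mg/L.
4.7%/h lost → k = −ln(1 − 0.047) = 0.04814 h⁻¹.
Decay over the reach: 1.290·exp(−kt) = 1.290·0.5776 = 0.7453 mg/L.

0.745 mg/L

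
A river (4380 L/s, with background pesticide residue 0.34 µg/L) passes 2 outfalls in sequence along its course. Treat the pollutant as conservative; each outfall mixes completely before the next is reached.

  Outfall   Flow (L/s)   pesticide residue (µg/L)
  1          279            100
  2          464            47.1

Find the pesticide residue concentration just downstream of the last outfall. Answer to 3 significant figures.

10.0 µg/L

Below outfall 1: Q → 4659 L/s, C = (4380·0.3400 + 279.0·100.0)/4659 = 6.308 µg/L.
Below outfall 2: Q → 5123 L/s, C = (4659·6.308 + 464.0·47.10)/5123 = 10.00 µg/L.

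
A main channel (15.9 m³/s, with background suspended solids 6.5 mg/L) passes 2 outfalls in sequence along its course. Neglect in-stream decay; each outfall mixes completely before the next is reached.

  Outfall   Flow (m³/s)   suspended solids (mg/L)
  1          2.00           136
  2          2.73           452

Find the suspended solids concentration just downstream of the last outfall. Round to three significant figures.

After outfall 1: Q = 15.90 + 2.000 = 17.90 m³/s; C = (15.90·6.500 + 2.000·136.0)/17.90 = 20.97 mg/L.
After outfall 2: Q = 17.90 + 2.730 = 20.63 m³/s; C = (17.90·20.97 + 2.730·452.0)/20.63 = 78.01 mg/L.

78.0 mg/L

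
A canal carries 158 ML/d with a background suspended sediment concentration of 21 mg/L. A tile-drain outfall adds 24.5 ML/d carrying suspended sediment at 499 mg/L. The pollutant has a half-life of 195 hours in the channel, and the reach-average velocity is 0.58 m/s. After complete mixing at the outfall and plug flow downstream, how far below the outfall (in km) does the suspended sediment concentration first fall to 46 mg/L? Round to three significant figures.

362 km

Conservation of mass: C = (158.0·21.00 + 24.50·499.0) / 182.5 = 15540/182.5 = 85.17 mg/L.
Half-life 195 h → k = ln 2 / 195 = 0.003555 h⁻¹ = 0.08531 d⁻¹.
Set 85.17·exp(−k·t) = 46 → t = ln(85.17/46)/k = 623900 s = 173.3 h.
Distance = v·t = 0.58·623900 = 361800 m = 361.8 km.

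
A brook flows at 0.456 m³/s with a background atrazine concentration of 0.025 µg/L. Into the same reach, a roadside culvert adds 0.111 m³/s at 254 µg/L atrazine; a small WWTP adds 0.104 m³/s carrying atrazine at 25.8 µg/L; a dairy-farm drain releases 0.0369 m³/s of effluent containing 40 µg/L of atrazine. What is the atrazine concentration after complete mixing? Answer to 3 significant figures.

Flow-weighted average: C = (0.4560·0.02500 + 0.1110·254.0 + 0.1040·25.80 + 0.03690·40.00) / 0.7079 = 32.36/0.7079 = 45.72 µg/L.

45.7 µg/L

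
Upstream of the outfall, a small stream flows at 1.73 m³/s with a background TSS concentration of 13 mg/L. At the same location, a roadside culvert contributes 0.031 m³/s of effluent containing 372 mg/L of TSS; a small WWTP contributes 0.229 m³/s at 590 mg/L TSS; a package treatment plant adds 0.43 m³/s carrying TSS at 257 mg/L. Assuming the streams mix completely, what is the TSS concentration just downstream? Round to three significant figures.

116 mg/L

Flow-weighted average: C = (1.730·13.00 + 0.03100·372.0 + 0.2290·590.0 + 0.4300·257.0) / 2.420 = 279.6/2.420 = 115.6 mg/L.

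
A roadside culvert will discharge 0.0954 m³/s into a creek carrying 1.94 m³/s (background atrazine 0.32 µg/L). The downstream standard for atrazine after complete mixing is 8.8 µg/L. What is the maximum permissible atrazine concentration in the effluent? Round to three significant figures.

181 µg/L

At the limit, (Qr·Cr + Qe·Cₑ)/(Qr + Qe) = 8.8:
Cₑ = (2.035·8.8 − 1.940·0.3200) / 0.09540 = 181.2 µg/L.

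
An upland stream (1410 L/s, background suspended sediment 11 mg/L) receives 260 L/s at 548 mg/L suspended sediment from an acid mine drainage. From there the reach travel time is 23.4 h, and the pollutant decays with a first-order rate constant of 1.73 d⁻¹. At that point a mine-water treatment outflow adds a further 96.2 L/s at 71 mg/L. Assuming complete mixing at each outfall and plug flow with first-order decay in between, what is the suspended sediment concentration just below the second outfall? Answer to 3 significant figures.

20.4 mg/L

Mixed concentration C = ΣQC/ΣQ = (1410·11.00 + 260.0·548.0) / 1670 = 158000/1670 = 94.60 mg/L; combined flow 1670 L/s.
First-order decay: C = 94.60·exp(−k·t) = 94.60·0.1851 = 17.51 mg/L.
Second outfall: C = (1670·17.51 + 96.20·71.00)/1766 = 20.43 mg/L.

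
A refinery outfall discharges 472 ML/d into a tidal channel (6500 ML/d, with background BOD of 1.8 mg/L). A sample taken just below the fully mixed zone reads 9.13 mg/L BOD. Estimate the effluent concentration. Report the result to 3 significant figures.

Mass balance: 6500·1.800 + 472.0·Cₑ = 6972·9.130
→ Cₑ = (6972·9.130 − 6500·1.800) / 472.0 = 110.1 mg/L.

110 mg/L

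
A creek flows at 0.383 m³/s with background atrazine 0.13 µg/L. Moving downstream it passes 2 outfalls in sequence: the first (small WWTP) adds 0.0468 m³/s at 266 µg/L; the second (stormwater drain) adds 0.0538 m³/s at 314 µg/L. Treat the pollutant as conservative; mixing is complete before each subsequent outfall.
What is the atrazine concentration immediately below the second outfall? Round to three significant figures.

After outfall 1: Q = 0.3830 + 0.04680 = 0.4298 m³/s; C = (0.3830·0.1300 + 0.04680·266.0)/0.4298 = 29.08 µg/L.
After outfall 2: Q = 0.4298 + 0.05380 = 0.4836 m³/s; C = (0.4298·29.08 + 0.05380·314.0)/0.4836 = 60.78 µg/L.

60.8 µg/L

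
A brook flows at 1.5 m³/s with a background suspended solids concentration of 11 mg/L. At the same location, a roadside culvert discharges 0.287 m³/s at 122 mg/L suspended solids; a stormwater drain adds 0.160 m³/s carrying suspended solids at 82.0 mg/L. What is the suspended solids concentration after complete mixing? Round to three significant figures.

Flow-weighted average: C = (1.500·11.00 + 0.2870·122.0 + 0.1600·82.00) / 1.947 = 64.63/1.947 = 33.20 mg/L.

33.2 mg/L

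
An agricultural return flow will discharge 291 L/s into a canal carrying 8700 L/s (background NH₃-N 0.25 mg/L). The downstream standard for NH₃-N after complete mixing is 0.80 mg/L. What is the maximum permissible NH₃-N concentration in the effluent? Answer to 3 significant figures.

At the limit, (Qr·Cr + Qe·Cₑ)/(Qr + Qe) = 0.80:
Cₑ = (8991·0.80 − 8700·0.2500) / 291.0 = 17.24 mg/L.

17.2 mg/L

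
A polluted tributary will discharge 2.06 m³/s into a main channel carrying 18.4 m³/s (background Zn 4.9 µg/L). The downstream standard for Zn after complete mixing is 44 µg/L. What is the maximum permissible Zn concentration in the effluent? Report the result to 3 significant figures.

393 µg/L

At the limit, (Qr·Cr + Qe·Cₑ)/(Qr + Qe) = 44:
Cₑ = (20.46·44 − 18.40·4.900) / 2.060 = 393.2 µg/L.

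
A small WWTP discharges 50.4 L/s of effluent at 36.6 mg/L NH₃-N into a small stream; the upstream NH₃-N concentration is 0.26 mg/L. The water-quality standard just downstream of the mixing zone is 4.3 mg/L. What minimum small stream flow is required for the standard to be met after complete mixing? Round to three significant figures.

Set C_mix = 4.3: (Q·0.2600 + 50.40·36.60) / (Q + 50.40) = 4.3
→ Q = 50.40·(36.60 − 4.3)/(4.3 − 0.2600) = 403.0 L/s.

403 L/s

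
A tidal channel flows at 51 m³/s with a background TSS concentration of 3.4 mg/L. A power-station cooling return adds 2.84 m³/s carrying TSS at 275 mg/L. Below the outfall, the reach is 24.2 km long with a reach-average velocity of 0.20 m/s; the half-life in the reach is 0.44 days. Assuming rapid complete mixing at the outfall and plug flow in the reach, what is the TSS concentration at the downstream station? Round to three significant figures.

Flow-weighted average: C = (51.00·3.400 + 2.840·275.0) / 53.84 = 954.4/53.84 = 17.73 mg/L.
Travel time t = 24.2·1000 / 0.20 = 121000 s = 33.61 h.
Half-life 0.44 d → k = ln 2 / 0.44 = 1.575 d⁻¹.
First-order decay: C = 17.73·exp(−k·t) = 17.73·0.1101 = 1.952 mg/L.

1.95 mg/L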